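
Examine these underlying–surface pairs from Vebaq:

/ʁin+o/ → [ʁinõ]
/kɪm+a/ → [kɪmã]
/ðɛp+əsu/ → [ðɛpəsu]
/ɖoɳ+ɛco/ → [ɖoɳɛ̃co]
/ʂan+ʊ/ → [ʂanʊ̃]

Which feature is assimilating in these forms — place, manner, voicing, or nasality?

nasality

The vowel /o/ surfaces as nasalised [õ] next to the preceding nasal /n/ — it has acquired the [+nasal] feature of its neighbour.
Likewise in the remaining data: /a/ → [ã] after /m/; /ɛ/ → [ɛ̃] after /ɳ/; /ʊ/ → [ʊ̃] after /n/ — each time a vowel is nasalised next to a preceding nasal.
No change occurs in [ðɛpəsu] because the vowel at the boundary is adjacent to an oral consonant, not a nasal (/ə/ next to /p/).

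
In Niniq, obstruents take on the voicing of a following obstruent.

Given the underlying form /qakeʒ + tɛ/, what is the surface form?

[qakeʃtɛ]

The rule targets /ʒ/ (voiced postalveolar fricative), which sits before the trigger /t/ (voiceless).
Changing only its voicing to voiceless gives [ʃ] — the voiceless postalveolar fricative.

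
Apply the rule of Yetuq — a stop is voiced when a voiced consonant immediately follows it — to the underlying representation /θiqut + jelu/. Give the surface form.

The rule targets /t/ (voiceless alveolar stop), which sits before the trigger /j/ (voiced).
A voiced alveolar stop is [d], so the surface segment is [d].

[θiqudjelu]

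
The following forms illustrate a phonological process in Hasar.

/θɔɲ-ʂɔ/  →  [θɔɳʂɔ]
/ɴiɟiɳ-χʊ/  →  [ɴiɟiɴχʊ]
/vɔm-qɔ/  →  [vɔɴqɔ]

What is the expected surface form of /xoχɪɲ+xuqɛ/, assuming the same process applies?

The data show regressive place assimilation: /ɲ/ → [ɳ] before /ʂ/; /ɳ/ → [ɴ] before /χ/; /m/ → [ɴ] before /q/. In each pair only place changes, matching the following consonant, while manner and voice stay constant.
The rule targets /ɲ/ (voiced palatal nasal), which sits before the trigger /x/ (velar).
The voiced velar nasal is [ŋ], so /ɲ/ → [ŋ].

[xoχɪŋxuqɛ]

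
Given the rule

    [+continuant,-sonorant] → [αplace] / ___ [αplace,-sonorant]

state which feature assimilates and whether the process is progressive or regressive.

The rule copies the place features (abbreviated [place]) from the environment onto the target, so the assimilating feature is place.
The conditioning segment sits to the right of the focus bar, meaning the trigger follows the segment that changes — regressive assimilation.

regressive place assimilation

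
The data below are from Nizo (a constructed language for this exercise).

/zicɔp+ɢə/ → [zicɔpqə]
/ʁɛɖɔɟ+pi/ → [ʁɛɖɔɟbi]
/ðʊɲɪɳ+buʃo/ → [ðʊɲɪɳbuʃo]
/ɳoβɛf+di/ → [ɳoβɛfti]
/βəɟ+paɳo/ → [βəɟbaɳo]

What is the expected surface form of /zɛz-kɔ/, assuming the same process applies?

The data show progressive voicing assimilation: /ɢ/ → [q] after /p/; /p/ → [b] after /ɟ/; /d/ → [t] after /f/. In each pair only voicing changes, matching the preceding consonant, while place and manner stay constant.
Nothing changes in [ðʊɲɪɳbuʃo]: there the adjacent consonants already agree in voicing (/b/ and /ɳ/ are both voiced), so this form is consistent with the same rule.
/k/ is a voiceless velar stop. The preceding trigger /z/ is voiced, so /k/ must become voiced as well.
Changing only its voicing to voiced gives [g] — the voiced velar stop.

[zɛzgɔ]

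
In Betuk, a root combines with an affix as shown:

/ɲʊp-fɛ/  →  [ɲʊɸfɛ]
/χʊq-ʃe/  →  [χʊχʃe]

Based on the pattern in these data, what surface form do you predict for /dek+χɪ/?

The data show regressive manner assimilation: /p/ → [ɸ] before /f/; /q/ → [χ] before /ʃ/. In each pair only manner changes, matching the following consonant, while place and voice stay constant.
The rule targets /k/ (voiceless velar stop), which sits before the trigger /χ/ (fricative).
Changing only its manner to fricative gives [x] — the voiceless velar fricative.

[dexχɪ]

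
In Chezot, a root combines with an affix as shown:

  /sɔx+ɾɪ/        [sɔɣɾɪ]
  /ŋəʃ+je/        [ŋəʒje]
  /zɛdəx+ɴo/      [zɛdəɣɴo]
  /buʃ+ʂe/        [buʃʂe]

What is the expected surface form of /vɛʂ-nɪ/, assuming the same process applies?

The data show regressive voicing assimilation: /x/ → [ɣ] before /ɾ/; /ʃ/ → [ʒ] before /j/; /x/ → [ɣ] before /ɴ/. In each pair only voicing changes, matching the following consonant, while place and manner stay constant.
Nothing changes in [buʃʂe]: there the adjacent consonants already agree in voicing (/ʃ/ and /ʂ/ are both voiceless), so this form is consistent with the same rule.
/ʂ/ is a voiceless retroflex fricative. The following trigger /n/ is voiced, so /ʂ/ must become voiced as well.
Changing only its voicing to voiced gives [ʐ] — the voiced retroflex fricative.

[vɛʐnɪ]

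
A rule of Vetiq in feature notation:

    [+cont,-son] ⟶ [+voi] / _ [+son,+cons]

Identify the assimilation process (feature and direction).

regressive voicing assimilation

The target ([+cont,-son], fricatives) acquires [+voi] next to a sonorant consonant ([+son,+cons]) — it takes on the voicing of its neighbour, so the feature that spreads is voicing.
The conditioning segment sits to the right of the focus bar, meaning the trigger follows the segment that changes — regressive assimilation.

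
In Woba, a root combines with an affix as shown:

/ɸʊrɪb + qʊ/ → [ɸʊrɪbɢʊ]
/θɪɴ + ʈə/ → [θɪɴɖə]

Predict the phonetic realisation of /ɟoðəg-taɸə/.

[ɟoðəgdaɸə]

The data show progressive voicing assimilation: /q/ → [ɢ] after /b/; /ʈ/ → [ɖ] after /ɴ/. In each pair only voicing changes, matching the preceding consonant, while place and manner stay constant.
/t/ is a voiceless alveolar stop. The preceding trigger /g/ is voiced, so /t/ must become voiced as well.
A voiced alveolar stop is [d], so the surface segment is [d].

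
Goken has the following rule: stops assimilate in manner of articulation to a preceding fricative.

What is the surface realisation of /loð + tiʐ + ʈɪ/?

[loðsiʐʂɪ]

/t/ is a voiceless alveolar stop. The preceding trigger /ð/ is a fricative, so /t/ must become a fricative as well.
The voiceless alveolar fricative is [s], so /t/ → [s].
The same rule applies at the second boundary: /ʈ/ → [ʂ] next to /ʐ/.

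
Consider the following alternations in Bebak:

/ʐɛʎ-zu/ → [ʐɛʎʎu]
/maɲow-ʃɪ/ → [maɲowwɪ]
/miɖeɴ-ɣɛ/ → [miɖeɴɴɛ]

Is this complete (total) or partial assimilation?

total assimilation

The segment that alternates is /z/, which surfaces as [ʎ] when adjacent to /ʎ/.
The output [ʎ] is identical to the trigger /ʎ/ — every feature (place, manner, voicing) has been copied — so this is total assimilation.
The other forms behave the same way: /ʃ/ → [w] after /w/; /ɣ/ → [ɴ] after /ɴ/ — in each case the output is a copy of the preceding consonant.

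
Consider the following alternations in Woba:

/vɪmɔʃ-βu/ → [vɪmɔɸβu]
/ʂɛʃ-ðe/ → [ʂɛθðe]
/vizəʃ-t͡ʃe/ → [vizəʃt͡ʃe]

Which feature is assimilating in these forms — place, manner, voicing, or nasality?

place

Underlying /ʃ/ is realised as [ɸ] next to /β/; /β/ itself does not change.
/ʃ/ is postalveolar while /β/ is bilabial; the output [ɸ] is bilabial, matching the trigger — so the feature that spreads is place.
Checking the remaining alternation: /ʃ/ → [θ] before /ð/ (postalveolar → dental, matching dental) — only place changes, and always toward the following segment.
Nothing changes in [vizəʃt͡ʃe]: there the adjacent consonants already agree in place (/ʃ/ and /t͡ʃ/ are both postalveolar), so this form is consistent with the same rule.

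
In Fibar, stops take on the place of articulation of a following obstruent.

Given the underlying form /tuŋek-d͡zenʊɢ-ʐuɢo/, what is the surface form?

[tuŋetd͡zenʊɖʐuɢo]

/k/ is a voiceless velar stop. The following trigger /d͡z/ is alveolar, so /k/ must become alveolar as well.
Changing only its place to alveolar gives [t] — the voiceless alveolar stop.
The same rule applies at the second boundary: /ɢ/ → [ɖ] next to /ʐ/.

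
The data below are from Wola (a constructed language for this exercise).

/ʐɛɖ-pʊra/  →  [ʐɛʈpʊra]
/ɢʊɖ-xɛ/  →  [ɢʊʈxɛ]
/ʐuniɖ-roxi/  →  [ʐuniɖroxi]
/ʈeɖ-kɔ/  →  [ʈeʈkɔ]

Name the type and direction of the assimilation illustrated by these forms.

regressive voicing assimilation

The segment that alternates is /ɖ/, which surfaces as [ʈ] when adjacent to /p/.
/ɖ/ is voiced while /p/ is voiceless; the output [ʈ] is voiceless, matching the trigger — so the feature that spreads is voicing.
Place and manner are unchanged, so the assimilation is partial, not total.
The same holds elsewhere in the data: /ɖ/ → [ʈ] before /x/ (voiced → voiceless, matching voiceless); /ɖ/ → [ʈ] before /k/ (voiced → voiceless, matching voiceless) — only voicing changes, and always toward the following segment.
Nothing changes in [ʐuniɖroxi]: there the adjacent consonants already agree in voicing (/ɖ/ and /r/ are both voiced), so this form is consistent with the same rule.
The trigger is the following segment, so the direction is regressive (anticipatory).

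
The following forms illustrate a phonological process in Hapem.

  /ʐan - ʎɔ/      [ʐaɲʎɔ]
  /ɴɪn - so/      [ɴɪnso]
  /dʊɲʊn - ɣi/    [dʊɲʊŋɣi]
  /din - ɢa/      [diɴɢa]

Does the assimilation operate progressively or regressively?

regressive

The segment that alternates is /n/, which surfaces as [ɲ] when adjacent to /ʎ/.
/n/ is alveolar while /ʎ/ is palatal; the output [ɲ] is palatal, matching the trigger — so the feature that spreads is place.
The same holds elsewhere in the data: /n/ → [ŋ] before /ɣ/ (alveolar → velar, matching velar); /n/ → [ɴ] before /ɢ/ (alveolar → uvular, matching uvular) — only place changes, and always toward the following segment.
No alternation appears in [ɴɪnso]: there the adjacent consonants already agree in place (/n/ and /s/ are both alveolar), so this form is consistent with the same rule.
The trigger is the following segment, so the direction is regressive (anticipatory).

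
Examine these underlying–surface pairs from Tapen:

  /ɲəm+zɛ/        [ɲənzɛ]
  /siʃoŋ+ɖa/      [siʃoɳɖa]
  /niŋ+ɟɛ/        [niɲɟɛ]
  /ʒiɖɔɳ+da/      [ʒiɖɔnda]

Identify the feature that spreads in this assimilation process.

place

Underlying /m/ is realised as [n] next to /z/; /z/ itself does not change.
/m/ is bilabial while /z/ is alveolar; the output [n] is alveolar, matching the trigger — so the feature that spreads is place.
Checking the remaining alternations: /ŋ/ → [ɳ] before /ɖ/ (velar → retroflex, matching retroflex); /ŋ/ → [ɲ] before /ɟ/ (velar → palatal, matching palatal); /ɳ/ → [n] before /d/ (retroflex → alveolar, matching alveolar) — only place changes, and always toward the following segment.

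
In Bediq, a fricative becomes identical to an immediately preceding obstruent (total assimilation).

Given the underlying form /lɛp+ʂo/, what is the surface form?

/ʂ/ is the segment targeted by the rule; it sits immediately after /p/, so it assimilates completely and surfaces as [p].

[lɛppo]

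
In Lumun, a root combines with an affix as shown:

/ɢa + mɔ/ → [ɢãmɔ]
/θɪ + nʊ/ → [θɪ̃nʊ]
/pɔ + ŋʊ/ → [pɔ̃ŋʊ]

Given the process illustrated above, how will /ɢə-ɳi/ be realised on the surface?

The data show regressive nasality assimilation (vowel nasalisation): /a/ → [ã] before /m/; /ɪ/ → [ɪ̃] before /n/; /ɔ/ → [ɔ̃] before /ŋ/ — a vowel is nasalised by an immediately following nasal consonant.
/ə/ sits next to the nasal /ɳ/ and is therefore nasalised to [ə̃].

[ɢə̃ɳi]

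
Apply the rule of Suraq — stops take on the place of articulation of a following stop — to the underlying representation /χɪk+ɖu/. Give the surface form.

The rule targets /k/ (voiceless velar stop), which sits before the trigger /ɖ/ (retroflex).
Changing only its place to retroflex gives [ʈ] — the voiceless retroflex stop.

[χɪʈɖu]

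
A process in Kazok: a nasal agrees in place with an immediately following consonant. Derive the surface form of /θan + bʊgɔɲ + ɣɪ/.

[θambʊgɔŋɣɪ]

The rule targets /n/ (voiced alveolar nasal), which sits before the trigger /b/ (bilabial).
Changing only its place to bilabial gives [m] — the voiced bilabial nasal.
The same rule applies at the second boundary: /ɲ/ → [ŋ] next to /ɣ/.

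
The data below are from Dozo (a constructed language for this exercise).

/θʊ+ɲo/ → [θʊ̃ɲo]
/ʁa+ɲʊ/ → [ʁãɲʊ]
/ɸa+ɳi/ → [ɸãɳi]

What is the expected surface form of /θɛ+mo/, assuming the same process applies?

The data show regressive nasality assimilation (vowel nasalisation): /ʊ/ → [ʊ̃] before /ɲ/; /a/ → [ã] before /ɲ/; /a/ → [ã] before /ɳ/ — a vowel is nasalised by an immediately following nasal consonant.
/ɛ/ sits next to the nasal /m/ and is therefore nasalised to [ɛ̃].

[θɛ̃mo]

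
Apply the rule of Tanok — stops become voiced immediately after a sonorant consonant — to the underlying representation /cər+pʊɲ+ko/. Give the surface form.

[cərbʊɲgo]

The rule targets /p/ (voiceless bilabial stop), which sits after the trigger /r/ (voiced).
The voiced bilabial stop is [b], so /p/ → [b].
At the second juncture, /k/ likewise becomes [g] adjacent to /ɲ/.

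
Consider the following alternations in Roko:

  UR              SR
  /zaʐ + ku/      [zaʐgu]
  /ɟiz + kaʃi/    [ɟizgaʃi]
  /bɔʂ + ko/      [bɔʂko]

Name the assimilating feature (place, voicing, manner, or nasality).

voicing

The segment that alternates is /k/, which surfaces as [g] when adjacent to /ʐ/.
The change voiceless → voiced matches the voicing of the preceding /ʐ/, identifying this as voicing assimilation.
Checking the remaining alternation: /k/ → [g] after /z/ (voiceless → voiced, matching voiced) — only voicing changes, and always toward the preceding segment.
No alternation appears in [bɔʂko]: there the adjacent consonants already agree in voicing (/k/ and /ʂ/ are both voiceless), so this form is consistent with the same rule.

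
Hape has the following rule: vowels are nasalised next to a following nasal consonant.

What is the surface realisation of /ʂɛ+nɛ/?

/ɛ/ sits next to the nasal /n/ and is therefore nasalised to [ɛ̃].

[ʂɛ̃nɛ]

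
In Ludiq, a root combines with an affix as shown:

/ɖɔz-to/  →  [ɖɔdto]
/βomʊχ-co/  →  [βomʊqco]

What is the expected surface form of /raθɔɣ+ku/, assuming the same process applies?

[raθɔgku]

The data show regressive manner assimilation: /z/ → [d] before /t/; /χ/ → [q] before /c/. In each pair only manner changes, matching the following consonant, while place and voice stay constant.
The rule targets /ɣ/ (voiced velar fricative), which sits before the trigger /k/ (stop).
The voiced velar stop is [g], so /ɣ/ → [g].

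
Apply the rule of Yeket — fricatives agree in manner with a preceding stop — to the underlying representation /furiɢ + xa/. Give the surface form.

[furiɢka]

The rule targets /x/ (voiceless velar fricative), which sits after the trigger /ɢ/ (stop).
The voiceless velar stop is [k], so /x/ → [k].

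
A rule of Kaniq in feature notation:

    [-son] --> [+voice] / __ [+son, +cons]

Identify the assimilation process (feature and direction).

regressive voicing assimilation

The target ([-son], obstruents) acquires [+voice] next to a sonorant consonant ([+son, +cons]) — it takes on the voicing of its neighbour, so the feature that spreads is voicing.
The conditioning segment sits to the right of the focus bar, meaning the trigger follows the segment that changes — regressive assimilation.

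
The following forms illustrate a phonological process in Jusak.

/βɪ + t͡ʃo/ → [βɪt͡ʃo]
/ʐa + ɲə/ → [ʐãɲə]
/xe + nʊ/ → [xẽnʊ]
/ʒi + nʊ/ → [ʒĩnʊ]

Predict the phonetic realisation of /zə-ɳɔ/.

[zə̃ɳɔ]

The data show regressive nasality assimilation (vowel nasalisation): /a/ → [ã] before /ɲ/; /e/ → [ẽ] before /n/; /i/ → [ĩ] before /n/ — a vowel is nasalised by an immediately following nasal consonant.
No change occurs in [βɪt͡ʃo] because the vowel at the boundary is adjacent to an oral consonant, not a nasal (/ɪ/ next to /t͡ʃ/).
The vowel /ə/ is adjacent to the following nasal /ɳ/, so it acquires [+nasal] and surfaces as [ə̃].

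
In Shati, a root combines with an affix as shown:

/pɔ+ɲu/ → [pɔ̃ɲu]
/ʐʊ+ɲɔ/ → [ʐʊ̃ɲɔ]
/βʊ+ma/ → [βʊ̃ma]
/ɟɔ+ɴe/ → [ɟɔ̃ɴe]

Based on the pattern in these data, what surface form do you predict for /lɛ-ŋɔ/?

[lɛ̃ŋɔ]

The data show regressive nasality assimilation (vowel nasalisation): /ɔ/ → [ɔ̃] before /ɲ/; /ʊ/ → [ʊ̃] before /ɲ/; /ʊ/ → [ʊ̃] before /m/; /ɔ/ → [ɔ̃] before /ɴ/ — a vowel is nasalised by an immediately following nasal consonant.
/ɛ/ sits next to the nasal /ŋ/ and is therefore nasalised to [ɛ̃].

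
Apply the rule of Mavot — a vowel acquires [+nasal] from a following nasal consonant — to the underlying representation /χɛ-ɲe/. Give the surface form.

[χɛ̃ɲe]

The vowel /ɛ/ is adjacent to the following nasal /ɲ/, so it acquires [+nasal] and surfaces as [ɛ̃].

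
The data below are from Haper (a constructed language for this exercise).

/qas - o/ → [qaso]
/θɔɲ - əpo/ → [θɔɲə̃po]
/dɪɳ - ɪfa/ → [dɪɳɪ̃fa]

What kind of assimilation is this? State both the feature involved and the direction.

progressive nasality assimilation (vowel nasalisation)

The vowel /ə/ surfaces as nasalised [ə̃] next to the preceding nasal /ɲ/ — it has acquired the [+nasal] feature of its neighbour.
Likewise in the remaining data: /ɪ/ → [ɪ̃] after /ɳ/ — each time a vowel is nasalised next to a preceding nasal.
No change occurs in [qaso] because the vowel at the boundary is adjacent to an oral consonant, not a nasal (/o/ next to /s/).
Because the conditioning nasal is to the left of the vowel that changes, the process is progressive (perseverative).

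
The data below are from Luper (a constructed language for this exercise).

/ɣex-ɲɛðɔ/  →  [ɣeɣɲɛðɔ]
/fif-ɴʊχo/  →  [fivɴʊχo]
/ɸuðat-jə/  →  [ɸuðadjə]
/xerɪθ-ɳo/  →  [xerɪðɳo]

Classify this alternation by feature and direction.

The segment that alternates is /x/, which surfaces as [ɣ] when adjacent to /ɲ/.
The change voiceless → voiced matches the voicing of the following /ɲ/, identifying this as voicing assimilation.
Place and manner are unchanged, so the assimilation is partial, not total.
The other alternating forms pattern the same way: /f/ → [v] before /ɴ/ (voiceless → voiced, matching voiced); /t/ → [d] before /j/ (voiceless → voiced, matching voiced); /θ/ → [ð] before /ɳ/ (voiceless → voiced, matching voiced) — only voicing changes, and always toward the following segment.
The trigger is the following segment, so the direction is regressive (anticipatory).

regressive voicing assimilation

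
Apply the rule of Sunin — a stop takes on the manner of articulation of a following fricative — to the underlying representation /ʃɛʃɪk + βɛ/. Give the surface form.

The rule targets /k/ (voiceless velar stop), which sits before the trigger /β/ (fricative).
A voiceless velar fricative is [x], so the surface segment is [x].

[ʃɛʃɪxβɛ]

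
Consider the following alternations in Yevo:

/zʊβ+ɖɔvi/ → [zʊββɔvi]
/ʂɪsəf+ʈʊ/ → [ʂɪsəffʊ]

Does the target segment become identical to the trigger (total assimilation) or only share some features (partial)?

total assimilation

The segment that alternates is /ɖ/, which surfaces as [β] when adjacent to /β/.
The output [β] is identical to the trigger /β/ — every feature (place, manner, voicing) has been copied — so this is total assimilation.
The other form behaves the same way: /ʈ/ → [f] after /f/ — in each case the output is a copy of the preceding consonant.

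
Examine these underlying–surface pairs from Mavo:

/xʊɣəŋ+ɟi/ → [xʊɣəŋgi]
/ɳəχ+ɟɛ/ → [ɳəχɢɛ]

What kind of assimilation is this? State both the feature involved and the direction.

progressive place assimilation

The segment that alternates is /ɟ/, which surfaces as [g] when adjacent to /ŋ/.
The change palatal → velar matches the place of the preceding /ŋ/, identifying this as place assimilation.
Manner and voice are unchanged, so the assimilation is partial, not total.
The same holds elsewhere in the data: /ɟ/ → [ɢ] after /χ/ (palatal → uvular, matching uvular) — only place changes, and always toward the preceding segment.
Since the segment that changes follows the conditioning segment, the assimilation is progressive.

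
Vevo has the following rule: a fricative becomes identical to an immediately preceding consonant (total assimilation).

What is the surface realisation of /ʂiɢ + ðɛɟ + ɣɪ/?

[ʂiɢɢɛɟɟɪ]

/ð/ is the segment targeted by the rule; it sits immediately after /ɢ/, so it assimilates completely and surfaces as [ɢ].
At the second juncture, /ɣ/ likewise becomes [ɟ] adjacent to /ɟ/.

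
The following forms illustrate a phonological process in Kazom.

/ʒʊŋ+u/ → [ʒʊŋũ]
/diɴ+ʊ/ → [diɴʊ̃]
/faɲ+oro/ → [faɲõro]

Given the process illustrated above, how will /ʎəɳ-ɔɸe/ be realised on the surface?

The data show progressive nasality assimilation (vowel nasalisation): /u/ → [ũ] after /ŋ/; /ʊ/ → [ʊ̃] after /ɴ/; /o/ → [õ] after /ɲ/ — a vowel is nasalised by an immediately preceding nasal consonant.
/ɔ/ sits next to the nasal /ɳ/ and is therefore nasalised to [ɔ̃].

[ʎəɳɔ̃ɸe]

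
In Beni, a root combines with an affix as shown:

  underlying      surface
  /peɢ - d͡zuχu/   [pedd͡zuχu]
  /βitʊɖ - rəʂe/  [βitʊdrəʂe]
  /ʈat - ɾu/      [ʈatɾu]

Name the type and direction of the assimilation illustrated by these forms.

regressive place assimilation

The segment that alternates is /ɢ/, which surfaces as [d] when adjacent to /d͡z/.
/ɢ/ is uvular while /d͡z/ is alveolar; the output [d] is alveolar, matching the trigger — so the feature that spreads is place.
Manner and voice are unchanged, so the assimilation is partial, not total.
Checking the remaining alternation: /ɖ/ → [d] before /r/ (retroflex → alveolar, matching alveolar) — only place changes, and always toward the following segment.
No alternation appears in [ʈatɾu]: there the adjacent consonants already agree in place (/t/ and /ɾ/ are both alveolar), so this form is consistent with the same rule.
Since the segment that changes precedes the conditioning segment, the assimilation is regressive.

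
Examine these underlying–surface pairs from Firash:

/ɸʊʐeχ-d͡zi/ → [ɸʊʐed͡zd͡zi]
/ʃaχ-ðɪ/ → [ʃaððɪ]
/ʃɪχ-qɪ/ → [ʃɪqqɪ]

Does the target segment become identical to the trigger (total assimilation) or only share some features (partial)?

total assimilation

The segment that alternates is /χ/, which surfaces as [d͡z] when adjacent to /d͡z/.
The output [d͡z] is identical to the trigger /d͡z/ — every feature (place, manner, voicing) has been copied — so this is total assimilation.
The other forms behave the same way: /χ/ → [ð] before /ð/; /χ/ → [q] before /q/ — in each case the output is a copy of the following consonant.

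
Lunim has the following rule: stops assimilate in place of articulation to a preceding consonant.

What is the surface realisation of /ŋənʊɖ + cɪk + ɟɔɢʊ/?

/c/ is a voiceless palatal stop. The preceding trigger /ɖ/ is retroflex, so /c/ must become retroflex as well.
A voiceless retroflex stop is [ʈ], so the surface segment is [ʈ].
The same rule applies at the second boundary: /ɟ/ → [g] next to /k/.

[ŋənʊɖʈɪkgɔɢʊ]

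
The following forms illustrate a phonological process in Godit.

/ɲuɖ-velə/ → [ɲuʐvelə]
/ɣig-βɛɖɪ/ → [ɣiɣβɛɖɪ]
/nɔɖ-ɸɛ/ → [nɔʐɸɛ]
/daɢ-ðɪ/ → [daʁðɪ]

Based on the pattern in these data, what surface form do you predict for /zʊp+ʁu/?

[zʊɸʁu]

The data show regressive manner assimilation: /ɖ/ → [ʐ] before /v/; /g/ → [ɣ] before /β/; /ɖ/ → [ʐ] before /ɸ/; /ɢ/ → [ʁ] before /ð/. In each pair only manner changes, matching the following consonant, while place and voice stay constant.
/p/ is a voiceless bilabial stop. The following trigger /ʁ/ is a fricative, so /p/ must become a fricative as well.
A voiceless bilabial fricative is [ɸ], so the surface segment is [ɸ].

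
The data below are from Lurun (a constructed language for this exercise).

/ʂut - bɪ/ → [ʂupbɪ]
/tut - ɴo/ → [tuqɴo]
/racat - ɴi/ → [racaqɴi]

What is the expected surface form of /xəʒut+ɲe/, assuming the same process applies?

[xəʒucɲe]

The data show regressive place assimilation: /t/ → [p] before /b/; /t/ → [q] before /ɴ/. In each pair only place changes, matching the following consonant, while manner and voice stay constant.
The rule targets /t/ (voiceless alveolar stop), which sits before the trigger /ɲ/ (palatal).
Changing only its place to palatal gives [c] — the voiceless palatal stop.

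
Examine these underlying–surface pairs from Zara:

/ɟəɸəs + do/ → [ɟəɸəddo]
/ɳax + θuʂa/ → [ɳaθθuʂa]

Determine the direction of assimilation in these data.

The segment that alternates is /s/, which surfaces as [d] when adjacent to /d/.
The output [d] is identical to the trigger /d/ — every feature (place, manner, voicing) has been copied — so this is total assimilation.
The other form behaves the same way: /x/ → [θ] before /θ/ — in each case the output is a copy of the following consonant.
The trigger is the following segment, so the direction is regressive (anticipatory).

regressive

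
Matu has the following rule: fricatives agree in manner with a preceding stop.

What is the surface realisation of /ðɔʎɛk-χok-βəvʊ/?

The rule targets /χ/ (voiceless uvular fricative), which sits after the trigger /k/ (stop).
Changing only its manner to stop gives [q] — the voiceless uvular stop.
At the second juncture, /β/ likewise becomes [b] adjacent to /k/.

[ðɔʎɛkqokbəvʊ]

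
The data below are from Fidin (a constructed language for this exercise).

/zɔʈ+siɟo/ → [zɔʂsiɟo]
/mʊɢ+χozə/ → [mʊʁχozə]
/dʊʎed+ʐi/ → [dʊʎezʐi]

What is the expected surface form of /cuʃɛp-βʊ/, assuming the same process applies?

[cuʃɛɸβʊ]

The data show regressive manner assimilation: /ʈ/ → [ʂ] before /s/; /ɢ/ → [ʁ] before /χ/; /d/ → [z] before /ʐ/. In each pair only manner changes, matching the following consonant, while place and voice stay constant.
/p/ is a voiceless bilabial stop. The following trigger /β/ is a fricative, so /p/ must become a fricative as well.
Changing only its manner to fricative gives [ɸ] — the voiceless bilabial fricative.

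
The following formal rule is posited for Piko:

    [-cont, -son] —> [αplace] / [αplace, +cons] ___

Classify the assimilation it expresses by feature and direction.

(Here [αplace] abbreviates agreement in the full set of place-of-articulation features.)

progressive place assimilation

The rule copies the place features (abbreviated [place]) from the environment onto the target, so the assimilating feature is place.
The conditioning segment sits to the left of the focus bar, meaning the trigger precedes the segment that changes — progressive assimilation.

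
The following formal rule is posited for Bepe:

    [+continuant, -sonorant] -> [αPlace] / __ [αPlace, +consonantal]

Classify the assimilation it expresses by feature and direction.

regressive place assimilation

The shared variable α links the value of the place features (abbreviated [Place]) on the target to the same value on the neighbouring segment, so place is the feature that assimilates.
Since the environment is written after the underscore, the trigger follows the target; the direction is regressive.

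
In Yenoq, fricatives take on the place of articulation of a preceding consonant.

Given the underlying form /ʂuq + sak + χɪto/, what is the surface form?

[ʂuqχakxɪto]

The rule targets /s/ (voiceless alveolar fricative), which sits after the trigger /q/ (uvular).
The voiceless uvular fricative is [χ], so /s/ → [χ].
The same rule applies at the second boundary: /χ/ → [x] next to /k/.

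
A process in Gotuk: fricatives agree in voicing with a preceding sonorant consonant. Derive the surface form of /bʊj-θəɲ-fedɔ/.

[bʊjðəɲvedɔ]

/θ/ is a voiceless dental fricative. The preceding trigger /j/ is voiced, so /θ/ must become voiced as well.
Changing only its voicing to voiced gives [ð] — the voiced dental fricative.
At the second juncture, /f/ likewise becomes [v] adjacent to /ɲ/.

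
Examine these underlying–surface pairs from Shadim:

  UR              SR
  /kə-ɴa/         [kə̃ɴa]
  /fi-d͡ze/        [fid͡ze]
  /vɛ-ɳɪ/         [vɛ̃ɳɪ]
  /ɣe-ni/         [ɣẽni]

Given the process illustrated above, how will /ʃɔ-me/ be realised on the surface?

The data show regressive nasality assimilation (vowel nasalisation): /ə/ → [ə̃] before /ɴ/; /ɛ/ → [ɛ̃] before /ɳ/; /e/ → [ẽ] before /n/ — a vowel is nasalised by an immediately following nasal consonant.
No change occurs in [fid͡ze] because the vowel at the boundary is adjacent to an oral consonant, not a nasal (/i/ next to /d͡z/).
/ɔ/ sits next to the nasal /m/ and is therefore nasalised to [ɔ̃].

[ʃɔ̃me]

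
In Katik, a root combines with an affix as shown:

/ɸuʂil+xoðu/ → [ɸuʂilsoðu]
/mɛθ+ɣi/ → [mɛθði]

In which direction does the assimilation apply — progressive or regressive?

progressive

Comparing underlying and surface forms, /x/ → [s] is the alternation; the neighbouring /l/ is constant.
/x/ is velar while /l/ is alveolar; the output [s] is alveolar, matching the trigger — so the feature that spreads is place.
The same holds elsewhere in the data: /ɣ/ → [ð] after /θ/ (velar → dental, matching dental) — only place changes, and always toward the preceding segment.
The trigger is the preceding segment, so the direction is progressive (perseverative).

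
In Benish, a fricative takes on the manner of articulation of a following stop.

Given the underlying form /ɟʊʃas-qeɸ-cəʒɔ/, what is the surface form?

[ɟʊʃatqepcəʒɔ]

/s/ is a voiceless alveolar fricative. The following trigger /q/ is a stop, so /s/ must become a stop as well.
A voiceless alveolar stop is [t], so the surface segment is [t].
The same rule applies at the second boundary: /ɸ/ → [p] next to /c/.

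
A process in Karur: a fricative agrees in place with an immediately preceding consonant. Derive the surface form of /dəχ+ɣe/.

The rule targets /ɣ/ (voiced velar fricative), which sits after the trigger /χ/ (uvular).
The voiced uvular fricative is [ʁ], so /ɣ/ → [ʁ].

[dəχʁe]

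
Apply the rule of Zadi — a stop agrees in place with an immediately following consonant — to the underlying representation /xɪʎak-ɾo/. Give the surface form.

/k/ is a voiceless velar stop. The following trigger /ɾ/ is alveolar, so /k/ must become alveolar as well.
Changing only its place to alveolar gives [t] — the voiceless alveolar stop.

[xɪʎatɾo]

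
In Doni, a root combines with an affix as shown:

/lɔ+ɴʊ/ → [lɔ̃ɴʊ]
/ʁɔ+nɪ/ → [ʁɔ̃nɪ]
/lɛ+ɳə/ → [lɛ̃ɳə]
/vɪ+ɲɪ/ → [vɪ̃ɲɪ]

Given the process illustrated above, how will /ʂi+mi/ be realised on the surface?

[ʂĩmi]

The data show regressive nasality assimilation (vowel nasalisation): /ɔ/ → [ɔ̃] before /ɴ/; /ɔ/ → [ɔ̃] before /n/; /ɛ/ → [ɛ̃] before /ɳ/; /ɪ/ → [ɪ̃] before /ɲ/ — a vowel is nasalised by an immediately following nasal consonant.
/i/ sits next to the nasal /m/ and is therefore nasalised to [ĩ].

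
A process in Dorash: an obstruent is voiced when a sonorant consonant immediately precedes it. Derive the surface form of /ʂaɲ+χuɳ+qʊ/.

[ʂaɲʁuɳɢʊ]

/χ/ is a voiceless uvular fricative. The preceding trigger /ɲ/ is voiced, so /χ/ must become voiced as well.
Changing only its voicing to voiced gives [ʁ] — the voiced uvular fricative.
At the second juncture, /q/ likewise becomes [ɢ] adjacent to /ɳ/.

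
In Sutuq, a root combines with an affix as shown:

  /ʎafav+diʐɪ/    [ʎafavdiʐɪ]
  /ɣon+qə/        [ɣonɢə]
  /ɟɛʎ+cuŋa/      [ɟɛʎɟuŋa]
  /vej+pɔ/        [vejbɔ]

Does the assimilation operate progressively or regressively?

progressive

Underlying /q/ is realised as [ɢ] next to /n/; /n/ itself does not change.
/q/ is voiceless while /n/ is voiced; the output [ɢ] is voiced, matching the trigger — so the feature that spreads is voicing.
The other alternating forms pattern the same way: /c/ → [ɟ] after /ʎ/ (voiceless → voiced, matching voiced); /p/ → [b] after /j/ (voiceless → voiced, matching voiced) — only voicing changes, and always toward the preceding segment.
Nothing changes in [ʎafavdiʐɪ]: there the adjacent consonants already agree in voicing (/d/ and /v/ are both voiced), so this form is consistent with the same rule.
The trigger is the preceding segment, so the direction is progressive (perseverative).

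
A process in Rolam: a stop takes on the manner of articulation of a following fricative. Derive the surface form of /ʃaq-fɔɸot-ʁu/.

The rule targets /q/ (voiceless uvular stop), which sits before the trigger /f/ (fricative).
The voiceless uvular fricative is [χ], so /q/ → [χ].
At the second juncture, /t/ likewise becomes [s] adjacent to /ʁ/.

[ʃaχfɔɸosʁu]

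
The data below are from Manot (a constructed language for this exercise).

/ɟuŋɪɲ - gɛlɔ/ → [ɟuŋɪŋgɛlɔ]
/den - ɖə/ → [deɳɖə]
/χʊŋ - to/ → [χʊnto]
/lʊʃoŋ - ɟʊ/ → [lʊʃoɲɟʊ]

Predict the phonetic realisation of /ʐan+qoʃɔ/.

The data show regressive place assimilation: /ɲ/ → [ŋ] before /g/; /n/ → [ɳ] before /ɖ/; /ŋ/ → [n] before /t/; /ŋ/ → [ɲ] before /ɟ/. In each pair only place changes, matching the following consonant, while manner and voice stay constant.
/n/ is a voiced alveolar nasal. The following trigger /q/ is uvular, so /n/ must become uvular as well.
Changing only its place to uvular gives [ɴ] — the voiced uvular nasal.

[ʐaɴqoʃɔ]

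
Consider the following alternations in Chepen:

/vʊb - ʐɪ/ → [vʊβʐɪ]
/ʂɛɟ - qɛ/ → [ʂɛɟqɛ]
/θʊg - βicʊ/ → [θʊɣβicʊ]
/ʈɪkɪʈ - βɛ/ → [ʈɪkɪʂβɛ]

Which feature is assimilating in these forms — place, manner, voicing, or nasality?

Comparing underlying and surface forms, /b/ → [β] is the alternation; the neighbouring /ʐ/ is constant.
/b/ is a stop while /ʐ/ is a fricative; the output [β] is a fricative, matching the trigger — so the feature that spreads is manner.
The other alternating forms pattern the same way: /g/ → [ɣ] before /β/ (stop → fricative, matching a fricative); /ʈ/ → [ʂ] before /β/ (stop → fricative, matching a fricative) — only manner changes, and always toward the following segment.
No alternation appears in [ʂɛɟqɛ]: there the adjacent consonants already agree in manner (/ɟ/ and /q/ are both stops), so this form is consistent with the same rule.

manner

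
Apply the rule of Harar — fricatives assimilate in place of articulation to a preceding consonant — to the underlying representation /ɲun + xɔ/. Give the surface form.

/x/ is a voiceless velar fricative. The preceding trigger /n/ is alveolar, so /x/ must become alveolar as well.
A voiceless alveolar fricative is [s], so the surface segment is [s].

[ɲunsɔ]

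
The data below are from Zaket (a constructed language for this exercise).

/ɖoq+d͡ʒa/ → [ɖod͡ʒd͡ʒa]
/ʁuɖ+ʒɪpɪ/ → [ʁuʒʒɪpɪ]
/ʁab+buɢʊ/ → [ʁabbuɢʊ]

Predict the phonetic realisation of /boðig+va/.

The data show regressive total assimilation (/q/ → [d͡ʒ] before /d͡ʒ/; /ɖ/ → [ʒ] before /ʒ/): in every case the target segment becomes identical to its following neighbour, copying more than a single feature.
In [ʁabbuɢʊ] the two consonants at the boundary are already identical (/b/ + /b/), so the rule applies vacuously and nothing changes.
/g/ is the segment targeted by the rule; it sits immediately before /v/, so it assimilates completely and surfaces as [v].

[boðivva]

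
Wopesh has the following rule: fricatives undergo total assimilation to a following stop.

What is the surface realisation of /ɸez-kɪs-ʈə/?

/z/ is the segment targeted by the rule; it sits immediately before /k/, so it assimilates completely and surfaces as [k].
At the second juncture, /s/ likewise becomes [ʈ] adjacent to /ʈ/.

[ɸekkɪʈʈə]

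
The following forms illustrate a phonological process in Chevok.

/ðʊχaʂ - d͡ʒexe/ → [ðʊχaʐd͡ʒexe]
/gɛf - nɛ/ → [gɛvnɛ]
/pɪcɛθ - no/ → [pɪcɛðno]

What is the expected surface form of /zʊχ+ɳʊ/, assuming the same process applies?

The data show regressive voicing assimilation: /ʂ/ → [ʐ] before /d͡ʒ/; /f/ → [v] before /n/; /θ/ → [ð] before /n/. In each pair only voicing changes, matching the following consonant, while place and manner stay constant.
/χ/ is a voiceless uvular fricative. The following trigger /ɳ/ is voiced, so /χ/ must become voiced as well.
A voiced uvular fricative is [ʁ], so the surface segment is [ʁ].

[zʊʁɳʊ]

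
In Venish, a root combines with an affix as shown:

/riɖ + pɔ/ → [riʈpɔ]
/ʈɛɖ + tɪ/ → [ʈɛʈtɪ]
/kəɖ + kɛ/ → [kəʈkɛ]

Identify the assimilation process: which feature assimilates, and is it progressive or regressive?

regressive voicing assimilation

Underlying /ɖ/ is realised as [ʈ] next to /p/; /p/ itself does not change.
/ɖ/ is voiced while /p/ is voiceless; the output [ʈ] is voiceless, matching the trigger — so the feature that spreads is voicing.
Place and manner are unchanged, so the assimilation is partial, not total.
The other alternating forms pattern the same way: /ɖ/ → [ʈ] before /t/ (voiced → voiceless, matching voiceless); /ɖ/ → [ʈ] before /k/ (voiced → voiceless, matching voiceless) — only voicing changes, and always toward the following segment.
The trigger is the following segment, so the direction is regressive (anticipatory).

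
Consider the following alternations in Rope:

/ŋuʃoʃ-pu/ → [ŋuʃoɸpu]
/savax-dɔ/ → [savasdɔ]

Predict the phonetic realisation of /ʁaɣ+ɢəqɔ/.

The data show regressive place assimilation: /ʃ/ → [ɸ] before /p/; /x/ → [s] before /d/. In each pair only place changes, matching the following consonant, while manner and voice stay constant.
/ɣ/ is a voiced velar fricative. The following trigger /ɢ/ is uvular, so /ɣ/ must become uvular as well.
Changing only its place to uvular gives [ʁ] — the voiced uvular fricative.

[ʁaʁɢəqɔ]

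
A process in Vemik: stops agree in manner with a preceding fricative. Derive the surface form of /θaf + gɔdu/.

[θafɣɔdu]

The rule targets /g/ (voiced velar stop), which sits after the trigger /f/ (fricative).
The voiced velar fricative is [ɣ], so /g/ → [ɣ].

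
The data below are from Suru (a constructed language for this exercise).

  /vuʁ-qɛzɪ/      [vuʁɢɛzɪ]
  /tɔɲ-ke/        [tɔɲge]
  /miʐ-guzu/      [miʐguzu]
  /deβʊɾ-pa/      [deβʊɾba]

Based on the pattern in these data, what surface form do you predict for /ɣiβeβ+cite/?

The data show progressive voicing assimilation: /q/ → [ɢ] after /ʁ/; /k/ → [g] after /ɲ/; /p/ → [b] after /ɾ/. In each pair only voicing changes, matching the preceding consonant, while place and manner stay constant.
No alternation appears in [miʐguzu]: there the adjacent consonants already agree in voicing (/g/ and /ʐ/ are both voiced), so this form is consistent with the same rule.
The rule targets /c/ (voiceless palatal stop), which sits after the trigger /β/ (voiced).
The voiced palatal stop is [ɟ], so /c/ → [ɟ].

[ɣiβeβɟite]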